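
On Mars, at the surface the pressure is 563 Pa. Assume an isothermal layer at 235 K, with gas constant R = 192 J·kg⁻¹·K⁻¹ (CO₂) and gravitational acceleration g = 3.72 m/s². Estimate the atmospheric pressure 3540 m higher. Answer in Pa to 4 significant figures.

P ≈ 420.5 Pa

Scale height: H = RT/g = 192 × 235 / 3.72 = 12129 m.
Barometric formula: P = P₀ exp(−z/H).
z/H = 3540.0/12129 = 0.29186; exp(−0.29186) = 0.74687.
P = 563 × 0.74687 = 420.49 Pa.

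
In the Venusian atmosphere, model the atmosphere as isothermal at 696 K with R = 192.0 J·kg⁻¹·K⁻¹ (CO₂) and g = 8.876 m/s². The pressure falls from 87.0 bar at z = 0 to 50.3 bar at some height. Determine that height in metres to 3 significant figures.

z ≈ 8250 m

Scale height: H = RT/g = 192.0 × 696 / 8.876 = 15055 m.
Invert the barometric formula: z = H ln(P₀/P).
P₀/P = 87.0/50.3 = 1.7296; ln(1.7296) = 0.54789.
z = 15055 × 0.54789 = 8248.5 m.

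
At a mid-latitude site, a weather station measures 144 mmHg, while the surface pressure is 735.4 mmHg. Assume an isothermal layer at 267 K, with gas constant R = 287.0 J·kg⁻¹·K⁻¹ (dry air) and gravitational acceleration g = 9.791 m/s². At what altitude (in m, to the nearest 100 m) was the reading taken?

z ≈ 12800 m

Scale height: H = RT/g = 287.0 × 267 / 9.791 = 7826.5 m.
Invert the barometric formula: z = H ln(P₀/P).
P₀/P = 735.4/144 = 5.1069; ln(5.1069) = 1.6306.
z = 7826.5 × 1.6306 = 12762 m.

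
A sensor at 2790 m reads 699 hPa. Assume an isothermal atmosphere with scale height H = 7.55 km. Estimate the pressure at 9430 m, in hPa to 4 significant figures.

Between two levels, P₂ = P₁ exp(−Δz/H) with Δz = z₂ − z₁.
Δz = 9430.0 − 2790.0 = 6640.0 m; Δz/H = 6640.0/7550.0 = 0.87947.
P₂ = 699 × exp(−0.87947) = 699 × 0.41500 = 290.08 hPa.

P ≈ 290.1 hPa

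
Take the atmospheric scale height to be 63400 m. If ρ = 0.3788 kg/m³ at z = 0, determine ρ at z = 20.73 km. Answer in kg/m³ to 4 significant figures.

ρ ≈ 0.2732 kg/m³

In an isothermal atmosphere, density decays like pressure: ρ = ρ₀ exp(−z/H).
z/H = 20730/63400 = 0.32697; exp(−0.32697) = 0.72111.
ρ = 0.3788 × 0.72111 = 0.27316 kg/m³.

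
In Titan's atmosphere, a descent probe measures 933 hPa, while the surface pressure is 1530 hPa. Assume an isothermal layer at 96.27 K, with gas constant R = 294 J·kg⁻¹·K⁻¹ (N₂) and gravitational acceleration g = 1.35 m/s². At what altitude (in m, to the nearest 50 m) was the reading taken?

Scale height: H = RT/g = 294 × 96.27 / 1.35 = 20965 m.
Invert the barometric formula: z = H ln(P₀/P).
P₀/P = 1530/933 = 1.6399; ln(1.6399) = 0.49464.
z = 20965 × 0.49464 = 10370 m.

z ≈ 10350 m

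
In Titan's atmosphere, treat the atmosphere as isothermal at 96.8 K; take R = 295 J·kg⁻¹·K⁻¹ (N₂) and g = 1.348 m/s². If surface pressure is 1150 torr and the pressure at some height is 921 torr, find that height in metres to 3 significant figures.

z ≈ 4700 m

Scale height: H = RT/g = 295 × 96.8 / 1.348 = 21184 m.
Invert the barometric formula: z = H ln(P₀/P).
P₀/P = 1150/921 = 1.2486; ln(1.2486) = 0.22202.
z = 21184 × 0.22202 = 4703.3 m.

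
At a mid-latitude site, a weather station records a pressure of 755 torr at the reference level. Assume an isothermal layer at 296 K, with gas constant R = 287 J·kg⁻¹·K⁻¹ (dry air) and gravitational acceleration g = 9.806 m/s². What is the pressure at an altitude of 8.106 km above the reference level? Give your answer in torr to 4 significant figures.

P ≈ 296.2 torr

Scale height: H = RT/g = 287 × 296 / 9.806 = 8663.3 m.
Barometric formula: P = P₀ exp(−z/H).
z/H = 8106.0/8663.3 = 0.93567; exp(−0.93567) = 0.39232.
P = 755 × 0.39232 = 296.20 torr.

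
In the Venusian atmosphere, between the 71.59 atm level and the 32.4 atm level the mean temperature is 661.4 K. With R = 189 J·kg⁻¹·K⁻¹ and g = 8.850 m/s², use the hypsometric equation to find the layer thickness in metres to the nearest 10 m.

Hypsometric equation: Δz = (R T̄/g) ln(P₁/P₂).
R T̄/g = 189 × 661.4 / 8.850 = 14125 m.
ln(71.59/32.4) = ln(2.2096) = 0.79281.
Δz = 14125 × 0.79281 = 11198 m.

Δz ≈ 11200 m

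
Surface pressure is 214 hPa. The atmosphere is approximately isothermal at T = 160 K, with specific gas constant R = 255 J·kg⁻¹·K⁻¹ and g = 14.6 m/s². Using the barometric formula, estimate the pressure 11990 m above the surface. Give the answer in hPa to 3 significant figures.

P ≈ 2.93 hPa

Scale height: H = RT/g = 255 × 160 / 14.6 = 2794.5 m.
Barometric formula: P = P₀ exp(−z/H).
z/H = 11990/2794.5 = 4.2906; exp(−4.2906) = 0.013697.
P = 214 × 0.013697 = 2.9312 hPa.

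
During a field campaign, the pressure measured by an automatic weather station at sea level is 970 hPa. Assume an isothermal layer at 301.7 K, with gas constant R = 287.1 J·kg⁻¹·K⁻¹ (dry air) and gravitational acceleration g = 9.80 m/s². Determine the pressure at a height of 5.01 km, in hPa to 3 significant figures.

Scale height: H = RT/g = 287.1 × 301.7 / 9.80 = 8838.6 m.
Barometric formula: P = P₀ exp(−z/H).
z/H = 5010.0/8838.6 = 0.56683; exp(−0.56683) = 0.56732.
P = 970 × 0.56732 = 550.30 hPa.

P ≈ 550 hPa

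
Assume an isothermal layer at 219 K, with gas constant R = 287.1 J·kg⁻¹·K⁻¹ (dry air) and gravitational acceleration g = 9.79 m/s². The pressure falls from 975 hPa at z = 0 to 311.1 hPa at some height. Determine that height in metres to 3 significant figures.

z ≈ 7340 m

Scale height: H = RT/g = 287.1 × 219 / 9.79 = 6422.4 m.
Invert the barometric formula: z = H ln(P₀/P).
P₀/P = 975/311.1 = 3.1340; ln(3.1340) = 1.1423.
z = 6422.4 × 1.1423 = 7336.3 m.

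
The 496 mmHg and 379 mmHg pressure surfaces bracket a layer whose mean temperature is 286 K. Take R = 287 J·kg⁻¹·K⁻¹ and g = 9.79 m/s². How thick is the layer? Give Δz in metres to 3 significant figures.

Hypsometric equation: Δz = (R T̄/g) ln(P₁/P₂).
R T̄/g = 287 × 286 / 9.79 = 8384.3 m.
ln(496/379) = ln(1.3087) = 0.26903.
Δz = 8384.3 × 0.26903 = 2255.6 m.

Δz ≈ 2260 m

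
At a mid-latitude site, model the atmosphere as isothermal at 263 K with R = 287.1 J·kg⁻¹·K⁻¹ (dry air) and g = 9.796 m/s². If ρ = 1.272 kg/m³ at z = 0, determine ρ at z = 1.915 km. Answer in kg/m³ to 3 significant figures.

Scale height: H = RT/g = 287.1 × 263 / 9.796 = 7708.0 m.
In an isothermal atmosphere, density decays like pressure: ρ = ρ₀ exp(−z/H).
z/H = 1915.0/7708.0 = 0.24844; exp(−0.24844) = 0.78002.
ρ = 1.272 × 0.78002 = 0.99219 kg/m³.

ρ ≈ 0.992 kg/m³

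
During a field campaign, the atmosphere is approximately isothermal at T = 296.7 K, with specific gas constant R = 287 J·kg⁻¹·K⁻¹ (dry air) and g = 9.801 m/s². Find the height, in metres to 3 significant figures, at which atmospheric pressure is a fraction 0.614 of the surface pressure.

z ≈ 4240 m

Scale height: H = RT/g = 287 × 296.7 / 9.801 = 8688.2 m.
Set P/P₀ = exp(−z/H) = 0.614, so z = −H ln(0.614).
−ln(0.614) = 0.48776; z = 8688.2 × 0.48776 = 4237.8 m.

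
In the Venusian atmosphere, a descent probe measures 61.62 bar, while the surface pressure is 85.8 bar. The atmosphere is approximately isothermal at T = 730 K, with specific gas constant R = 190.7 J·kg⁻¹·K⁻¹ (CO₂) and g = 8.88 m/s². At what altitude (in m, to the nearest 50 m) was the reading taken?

z ≈ 5200 m

Scale height: H = RT/g = 190.7 × 730 / 8.88 = 15677 m.
Invert the barometric formula: z = H ln(P₀/P).
P₀/P = 85.8/61.62 = 1.3924; ln(1.3924) = 0.33103.
z = 15677 × 0.33103 = 5189.6 m.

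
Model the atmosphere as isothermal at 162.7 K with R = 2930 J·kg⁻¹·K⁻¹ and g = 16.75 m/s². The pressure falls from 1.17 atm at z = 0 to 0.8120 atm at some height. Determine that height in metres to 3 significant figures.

z ≈ 10400 m

Scale height: H = RT/g = 2930 × 162.7 / 16.75 = 28460 m.
Invert the barometric formula: z = H ln(P₀/P).
P₀/P = 1.17/0.8120 = 1.4409; ln(1.4409) = 0.36527.
z = 28460 × 0.36527 = 10396 m.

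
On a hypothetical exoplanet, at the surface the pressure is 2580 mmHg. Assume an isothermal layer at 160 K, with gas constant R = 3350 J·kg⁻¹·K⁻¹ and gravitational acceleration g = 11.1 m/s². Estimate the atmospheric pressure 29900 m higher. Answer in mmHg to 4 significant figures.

P ≈ 1389 mmHg

Scale height: H = RT/g = 3350 × 160 / 11.1 = 48288 m.
Barometric formula: P = P₀ exp(−z/H).
z/H = 29900/48288 = 0.61920; exp(−0.61920) = 0.53837.
P = 2580 × 0.53837 = 1389.0 mmHg.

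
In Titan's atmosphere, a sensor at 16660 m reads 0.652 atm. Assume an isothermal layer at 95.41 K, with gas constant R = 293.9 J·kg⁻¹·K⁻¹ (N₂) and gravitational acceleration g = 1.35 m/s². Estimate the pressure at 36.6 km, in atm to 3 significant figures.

P ≈ 0.250 atm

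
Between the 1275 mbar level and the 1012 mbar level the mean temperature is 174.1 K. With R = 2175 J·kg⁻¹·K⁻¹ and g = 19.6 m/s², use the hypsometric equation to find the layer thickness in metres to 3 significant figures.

Δz ≈ 4460 m

Hypsometric equation: Δz = (R T̄/g) ln(P₁/P₂).
R T̄/g = 2175 × 174.1 / 19.6 = 19320 m.
ln(1275/1012) = ln(1.2599) = 0.23103.
Δz = 19320 × 0.23103 = 4463.5 m.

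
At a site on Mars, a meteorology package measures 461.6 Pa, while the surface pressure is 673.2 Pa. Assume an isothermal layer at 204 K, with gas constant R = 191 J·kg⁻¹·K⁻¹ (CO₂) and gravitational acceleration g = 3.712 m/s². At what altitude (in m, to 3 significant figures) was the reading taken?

z ≈ 3960 m

Scale height: H = RT/g = 191 × 204 / 3.712 = 10497 m.
Invert the barometric formula: z = H ln(P₀/P).
P₀/P = 673.2/461.6 = 1.4584; ln(1.4584) = 0.37734.
z = 10497 × 0.37734 = 3960.9 m.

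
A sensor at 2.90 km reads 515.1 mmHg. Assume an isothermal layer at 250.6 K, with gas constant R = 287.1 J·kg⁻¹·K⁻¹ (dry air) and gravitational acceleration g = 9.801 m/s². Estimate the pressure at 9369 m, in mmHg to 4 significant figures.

P ≈ 213.4 mmHg

Scale height: H = RT/g = 287.1 × 250.6 / 9.801 = 7340.8 m.
Between two levels, P₂ = P₁ exp(−Δz/H) with Δz = z₂ − z₁.
Δz = 9369.0 − 2900.0 = 6469.0 m; Δz/H = 6469.0/7340.8 = 0.88124.
P₂ = 515.1 × exp(−0.88124) = 515.1 × 0.41427 = 213.39 mmHg.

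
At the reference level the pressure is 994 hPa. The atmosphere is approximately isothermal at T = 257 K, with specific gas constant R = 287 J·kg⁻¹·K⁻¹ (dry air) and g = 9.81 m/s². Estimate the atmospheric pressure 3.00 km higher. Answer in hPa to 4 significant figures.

Scale height: H = RT/g = 287 × 257 / 9.81 = 7518.8 m.
Barometric formula: P = P₀ exp(−z/H).
z/H = 3000.0/7518.8 = 0.39900; exp(−0.39900) = 0.67099.
P = 994 × 0.67099 = 666.96 hPa.

P ≈ 667.0 hPa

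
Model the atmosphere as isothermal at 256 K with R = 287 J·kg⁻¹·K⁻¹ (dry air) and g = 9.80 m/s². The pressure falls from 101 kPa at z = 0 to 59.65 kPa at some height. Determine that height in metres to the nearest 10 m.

z ≈ 3950 m

Scale height: H = RT/g = 287 × 256 / 9.80 = 7497.1 m.
Invert the barometric formula: z = H ln(P₀/P).
P₀/P = 101/59.65 = 1.6932; ln(1.6932) = 0.52662.
z = 7497.1 × 0.52662 = 3948.1 m.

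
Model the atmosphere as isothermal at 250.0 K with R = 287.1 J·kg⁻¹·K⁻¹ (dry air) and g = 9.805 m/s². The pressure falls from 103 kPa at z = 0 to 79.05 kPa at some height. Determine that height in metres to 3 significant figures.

z ≈ 1940 m

Scale height: H = RT/g = 287.1 × 250.0 / 9.805 = 7320.2 m.
Invert the barometric formula: z = H ln(P₀/P).
P₀/P = 103/79.05 = 1.3030; ln(1.3030) = 0.26467.
z = 7320.2 × 0.26467 = 1937.4 m.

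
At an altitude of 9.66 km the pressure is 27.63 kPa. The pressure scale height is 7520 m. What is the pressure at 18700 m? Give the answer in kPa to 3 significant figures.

P ≈ 8.30 kPa

Between two levels, P₂ = P₁ exp(−Δz/H) with Δz = z₂ − z₁.
Δz = 18700 − 9660.0 = 9040.0 m; Δz/H = 9040.0/7520.0 = 1.2021.
P₂ = 27.63 × exp(−1.2021) = 27.63 × 0.30056 = 8.3045 kPa.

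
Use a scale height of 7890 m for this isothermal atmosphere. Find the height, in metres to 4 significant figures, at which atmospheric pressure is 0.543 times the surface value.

Set P/P₀ = exp(−z/H) = 0.543, so z = −H ln(0.543).
−ln(0.543) = 0.61065; z = 7890.0 × 0.61065 = 4818.0 m.

z ≈ 4818 m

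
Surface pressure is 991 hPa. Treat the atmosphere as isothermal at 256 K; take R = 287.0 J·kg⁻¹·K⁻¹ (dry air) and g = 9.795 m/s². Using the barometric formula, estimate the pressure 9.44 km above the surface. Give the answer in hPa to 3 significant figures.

Scale height: H = RT/g = 287.0 × 256 / 9.795 = 7501.0 m.
Barometric formula: P = P₀ exp(−z/H).
z/H = 9440.0/7501.0 = 1.2585; exp(−1.2585) = 0.28408.
P = 991 × 0.28408 = 281.52 hPa.

P ≈ 282 hPa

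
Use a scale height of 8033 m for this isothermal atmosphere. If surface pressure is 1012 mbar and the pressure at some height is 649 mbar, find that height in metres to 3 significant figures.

Invert the barometric formula: z = H ln(P₀/P).
P₀/P = 1012/649 = 1.5593; ln(1.5593) = 0.44424.
z = 8033.0 × 0.44424 = 3568.6 m.

z ≈ 3570 m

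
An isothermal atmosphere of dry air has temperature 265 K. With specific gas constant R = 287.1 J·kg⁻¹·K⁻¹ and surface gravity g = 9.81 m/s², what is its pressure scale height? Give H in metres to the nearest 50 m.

The scale height of an isothermal atmosphere is H = RT/g.
H = 287.1 × 265 / 9.81 = 76082/9.81 = 7755.6 m.

H ≈ 7750 m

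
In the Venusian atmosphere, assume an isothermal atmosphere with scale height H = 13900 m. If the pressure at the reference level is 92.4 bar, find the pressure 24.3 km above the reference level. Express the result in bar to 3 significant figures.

Barometric formula: P = P₀ exp(−z/H).
z/H = 24300/13900 = 1.7482; exp(−1.7482) = 0.17409.
P = 92.4 × 0.17409 = 16.086 bar.

P ≈ 16.1 bar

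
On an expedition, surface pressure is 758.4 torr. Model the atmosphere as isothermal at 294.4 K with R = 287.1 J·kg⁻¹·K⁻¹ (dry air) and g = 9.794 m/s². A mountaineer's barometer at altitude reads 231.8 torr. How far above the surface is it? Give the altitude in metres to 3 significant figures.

z ≈ 10200 m

Scale height: H = RT/g = 287.1 × 294.4 / 9.794 = 8630.0 m.
Invert the barometric formula: z = H ln(P₀/P).
P₀/P = 758.4/231.8 = 3.2718; ln(3.2718) = 1.1853.
z = 8630.0 × 1.1853 = 10229 m.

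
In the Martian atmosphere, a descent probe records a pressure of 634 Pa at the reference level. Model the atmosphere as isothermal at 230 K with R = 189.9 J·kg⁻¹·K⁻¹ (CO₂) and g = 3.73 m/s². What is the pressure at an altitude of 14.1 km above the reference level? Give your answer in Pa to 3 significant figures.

P ≈ 190 Pa

Scale height: H = RT/g = 189.9 × 230 / 3.73 = 11710 m.
Barometric formula: P = P₀ exp(−z/H).
z/H = 14100/11710 = 1.2041; exp(−1.2041) = 0.29996.
P = 634 × 0.29996 = 190.17 Pa.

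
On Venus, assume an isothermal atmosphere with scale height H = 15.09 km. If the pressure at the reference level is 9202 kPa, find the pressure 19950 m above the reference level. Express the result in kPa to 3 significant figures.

P ≈ 2450 kPa

Barometric formula: P = P₀ exp(−z/H).
z/H = 19950/15090 = 1.3221; exp(−1.3221) = 0.26657.
P = 9202 × 0.26657 = 2453.0 kPa.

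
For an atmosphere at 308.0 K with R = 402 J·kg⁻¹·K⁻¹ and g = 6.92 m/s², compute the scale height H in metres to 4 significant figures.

H ≈ 17890 m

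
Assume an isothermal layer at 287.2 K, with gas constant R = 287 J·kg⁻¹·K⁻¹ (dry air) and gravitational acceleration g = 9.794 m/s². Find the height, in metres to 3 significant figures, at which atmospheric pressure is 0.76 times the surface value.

z ≈ 2310 m

Scale height: H = RT/g = 287 × 287.2 / 9.794 = 8416.0 m.
Set P/P₀ = exp(−z/H) = 0.76, so z = −H ln(0.76).
−ln(0.76) = 0.27444; z = 8416.0 × 0.27444 = 2309.7 m.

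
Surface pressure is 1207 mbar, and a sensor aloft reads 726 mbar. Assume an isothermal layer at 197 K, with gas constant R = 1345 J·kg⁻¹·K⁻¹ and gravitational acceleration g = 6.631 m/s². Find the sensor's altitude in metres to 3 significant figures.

z ≈ 20300 m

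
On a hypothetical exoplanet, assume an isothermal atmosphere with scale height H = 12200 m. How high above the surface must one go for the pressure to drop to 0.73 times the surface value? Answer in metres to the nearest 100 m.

z ≈ 3800 m

Set P/P₀ = exp(−z/H) = 0.73, so z = −H ln(0.73).
−ln(0.73) = 0.31471; z = 12200 × 0.31471 = 3839.5 m.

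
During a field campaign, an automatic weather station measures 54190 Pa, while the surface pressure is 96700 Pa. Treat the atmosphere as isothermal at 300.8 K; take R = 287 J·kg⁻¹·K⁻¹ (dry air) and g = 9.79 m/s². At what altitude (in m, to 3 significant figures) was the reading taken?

z ≈ 5110 m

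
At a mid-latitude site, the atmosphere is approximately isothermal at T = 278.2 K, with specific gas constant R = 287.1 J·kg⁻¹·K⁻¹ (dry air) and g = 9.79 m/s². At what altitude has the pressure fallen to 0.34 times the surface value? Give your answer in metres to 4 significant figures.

Scale height: H = RT/g = 287.1 × 278.2 / 9.79 = 8158.4 m.
Set P/P₀ = exp(−z/H) = 0.34, so z = −H ln(0.34).
−ln(0.34) = 1.0788; z = 8158.4 × 1.0788 = 8801.3 m.

z ≈ 8801 m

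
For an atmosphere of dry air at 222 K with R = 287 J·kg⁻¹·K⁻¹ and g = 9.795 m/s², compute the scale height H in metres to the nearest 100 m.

H ≈ 6500 m

The scale height of an isothermal atmosphere is H = RT/g.
H = 287 × 222 / 9.795 = 63714/9.795 = 6504.7 m.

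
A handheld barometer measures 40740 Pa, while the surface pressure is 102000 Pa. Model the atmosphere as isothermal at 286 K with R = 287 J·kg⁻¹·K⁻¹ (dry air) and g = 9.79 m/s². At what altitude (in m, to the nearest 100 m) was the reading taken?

Scale height: H = RT/g = 287 × 286 / 9.79 = 8384.3 m.
Invert the barometric formula: z = H ln(P₀/P).
P₀/P = 102000/40740 = 2.5037; ln(2.5037) = 0.91777.
z = 8384.3 × 0.91777 = 7694.9 m.

z ≈ 7700 m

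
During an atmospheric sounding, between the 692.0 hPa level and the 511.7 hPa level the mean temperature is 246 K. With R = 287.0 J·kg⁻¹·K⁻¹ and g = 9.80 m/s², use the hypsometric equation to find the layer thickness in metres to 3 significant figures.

Hypsometric equation: Δz = (R T̄/g) ln(P₁/P₂).
R T̄/g = 287.0 × 246 / 9.80 = 7204.3 m.
ln(692.0/511.7) = ln(1.3524) = 0.30188.
Δz = 7204.3 × 0.30188 = 2174.8 m.

Δz ≈ 2170 m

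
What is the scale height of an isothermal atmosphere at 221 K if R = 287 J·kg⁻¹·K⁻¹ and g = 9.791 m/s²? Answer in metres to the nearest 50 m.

H ≈ 6500 m

The scale height of an isothermal atmosphere is H = RT/g.
H = 287 × 221 / 9.791 = 63427/9.791 = 6478.1 m.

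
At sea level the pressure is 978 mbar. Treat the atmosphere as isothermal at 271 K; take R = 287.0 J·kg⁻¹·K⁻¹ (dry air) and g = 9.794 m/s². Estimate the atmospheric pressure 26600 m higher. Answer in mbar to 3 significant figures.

P ≈ 34.3 mbar

Scale height: H = RT/g = 287.0 × 271 / 9.794 = 7941.3 m.
Barometric formula: P = P₀ exp(−z/H).
z/H = 26600/7941.3 = 3.3496; exp(−3.3496) = 0.035098.
P = 978 × 0.035098 = 34.326 mbar.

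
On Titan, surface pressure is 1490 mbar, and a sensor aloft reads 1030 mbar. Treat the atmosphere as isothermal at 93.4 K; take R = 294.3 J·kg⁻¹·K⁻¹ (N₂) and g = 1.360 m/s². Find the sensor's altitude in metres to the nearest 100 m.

z ≈ 7500 m

Scale height: H = RT/g = 294.3 × 93.4 / 1.360 = 20211 m.
Invert the barometric formula: z = H ln(P₀/P).
P₀/P = 1490/1030 = 1.4466; ln(1.4466) = 0.36922.
z = 20211 × 0.36922 = 7462.3 m.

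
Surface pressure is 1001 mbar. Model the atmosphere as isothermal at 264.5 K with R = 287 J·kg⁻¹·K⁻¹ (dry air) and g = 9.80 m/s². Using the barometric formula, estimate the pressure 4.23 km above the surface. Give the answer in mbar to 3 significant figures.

Scale height: H = RT/g = 287 × 264.5 / 9.80 = 7746.1 m.
Barometric formula: P = P₀ exp(−z/H).
z/H = 4230.0/7746.1 = 0.54608; exp(−0.54608) = 0.57922.
P = 1001 × 0.57922 = 579.80 mbar.

P ≈ 580 mbar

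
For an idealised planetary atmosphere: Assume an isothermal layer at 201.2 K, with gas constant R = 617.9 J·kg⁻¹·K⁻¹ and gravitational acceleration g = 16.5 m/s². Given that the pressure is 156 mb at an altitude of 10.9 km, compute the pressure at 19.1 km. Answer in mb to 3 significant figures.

P ≈ 52.5 mb

Scale height: H = RT/g = 617.9 × 201.2 / 16.5 = 7534.6 m.
Between two levels, P₂ = P₁ exp(−Δz/H) with Δz = z₂ − z₁.
Δz = 19100 − 10900 = 8200.0 m; Δz/H = 8200.0/7534.6 = 1.0883.
P₂ = 156 × exp(−1.0883) = 156 × 0.33679 = 52.539 mb.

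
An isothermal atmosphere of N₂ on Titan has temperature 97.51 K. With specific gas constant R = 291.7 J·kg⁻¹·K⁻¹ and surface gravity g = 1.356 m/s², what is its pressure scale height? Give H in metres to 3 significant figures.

H ≈ 21000 m

The scale height of an isothermal atmosphere is H = RT/g.
H = 291.7 × 97.51 / 1.356 = 28444/1.356 = 20976 m.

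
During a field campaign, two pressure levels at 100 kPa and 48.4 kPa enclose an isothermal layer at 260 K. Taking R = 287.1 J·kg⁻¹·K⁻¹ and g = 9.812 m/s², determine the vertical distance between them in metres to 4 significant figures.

Hypsometric equation: Δz = (R T̄/g) ln(P₁/P₂).
R T̄/g = 287.1 × 260 / 9.812 = 7607.6 m.
ln(100/48.4) = ln(2.0661) = 0.72566.
Δz = 7607.6 × 0.72566 = 5520.5 m.

Δz ≈ 5521 m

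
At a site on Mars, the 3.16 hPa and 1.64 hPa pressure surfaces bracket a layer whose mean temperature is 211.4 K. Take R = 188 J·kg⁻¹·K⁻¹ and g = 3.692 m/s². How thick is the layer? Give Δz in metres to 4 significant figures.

Δz ≈ 7060 m

Hypsometric equation: Δz = (R T̄/g) ln(P₁/P₂).
R T̄/g = 188 × 211.4 / 3.692 = 10765 m.
ln(3.16/1.64) = ln(1.9268) = 0.65586.
Δz = 10765 × 0.65586 = 7060.3 m.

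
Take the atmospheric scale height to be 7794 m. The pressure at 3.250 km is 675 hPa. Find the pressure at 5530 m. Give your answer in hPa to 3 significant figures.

P ≈ 504 hPa

Between two levels, P₂ = P₁ exp(−Δz/H) with Δz = z₂ − z₁.
Δz = 5530.0 − 3250.0 = 2280.0 m; Δz/H = 2280.0/7794.0 = 0.29253.
P₂ = 675 × exp(−0.29253) = 675 × 0.74637 = 503.80 hPa.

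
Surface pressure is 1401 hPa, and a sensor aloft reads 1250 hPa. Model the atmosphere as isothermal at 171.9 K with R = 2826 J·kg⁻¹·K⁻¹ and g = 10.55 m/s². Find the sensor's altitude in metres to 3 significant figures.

z ≈ 5250 m

Scale height: H = RT/g = 2826 × 171.9 / 10.55 = 46046 m.
Invert the barometric formula: z = H ln(P₀/P).
P₀/P = 1401/1250 = 1.1208; ln(1.1208) = 0.11404.
z = 46046 × 0.11404 = 5251.1 m.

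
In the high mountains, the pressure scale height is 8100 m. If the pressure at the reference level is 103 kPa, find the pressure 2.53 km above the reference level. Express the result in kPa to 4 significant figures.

Barometric formula: P = P₀ exp(−z/H).
z/H = 2530.0/8100.0 = 0.31235; exp(−0.31235) = 0.73173.
P = 103 × 0.73173 = 75.368 kPa.

P ≈ 75.37 kPa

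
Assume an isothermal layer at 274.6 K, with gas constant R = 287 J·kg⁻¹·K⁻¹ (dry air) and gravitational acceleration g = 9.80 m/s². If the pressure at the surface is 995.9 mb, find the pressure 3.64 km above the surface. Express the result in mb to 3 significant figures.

Scale height: H = RT/g = 287 × 274.6 / 9.80 = 8041.9 m.
Barometric formula: P = P₀ exp(−z/H).
z/H = 3640.0/8041.9 = 0.45263; exp(−0.45263) = 0.63595.
P = 995.9 × 0.63595 = 633.34 mb.

P ≈ 633 mb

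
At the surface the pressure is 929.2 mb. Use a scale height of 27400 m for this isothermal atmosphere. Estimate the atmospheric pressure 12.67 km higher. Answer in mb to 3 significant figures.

Barometric formula: P = P₀ exp(−z/H).
z/H = 12670/27400 = 0.46241; exp(−0.46241) = 0.62976.
P = 929.2 × 0.62976 = 585.17 mb.

P ≈ 585 mb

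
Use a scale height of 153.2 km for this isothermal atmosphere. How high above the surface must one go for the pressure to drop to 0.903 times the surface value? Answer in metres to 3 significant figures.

z ≈ 15600 m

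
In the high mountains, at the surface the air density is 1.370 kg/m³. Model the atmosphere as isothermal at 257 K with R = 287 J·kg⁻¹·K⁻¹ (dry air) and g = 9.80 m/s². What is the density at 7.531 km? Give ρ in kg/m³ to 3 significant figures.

ρ ≈ 0.504 kg/m³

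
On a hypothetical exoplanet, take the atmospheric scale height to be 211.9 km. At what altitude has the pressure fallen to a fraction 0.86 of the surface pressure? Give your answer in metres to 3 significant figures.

Set P/P₀ = exp(−z/H) = 0.86, so z = −H ln(0.86).
−ln(0.86) = 0.15082; z = 211900 × 0.15082 = 31959 m.

z ≈ 32000 m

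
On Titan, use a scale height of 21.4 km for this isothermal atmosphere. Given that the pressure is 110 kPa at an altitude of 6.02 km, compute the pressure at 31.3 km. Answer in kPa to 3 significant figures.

Between two levels, P₂ = P₁ exp(−Δz/H) with Δz = z₂ − z₁.
Δz = 31300 − 6020.0 = 25280 m; Δz/H = 25280/21400 = 1.1813.
P₂ = 110 × exp(−1.1813) = 110 × 0.30688 = 33.757 kPa.

P ≈ 33.8 kPa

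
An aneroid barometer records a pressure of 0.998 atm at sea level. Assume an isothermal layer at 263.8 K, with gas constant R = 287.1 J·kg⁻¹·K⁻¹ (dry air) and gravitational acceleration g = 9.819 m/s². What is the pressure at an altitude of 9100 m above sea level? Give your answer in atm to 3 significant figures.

P ≈ 0.307 atm

Scale height: H = RT/g = 287.1 × 263.8 / 9.819 = 7713.3 m.
Barometric formula: P = P₀ exp(−z/H).
z/H = 9100.0/7713.3 = 1.1798; exp(−1.1798) = 0.30734.
P = 0.998 × 0.30734 = 0.30673 atm.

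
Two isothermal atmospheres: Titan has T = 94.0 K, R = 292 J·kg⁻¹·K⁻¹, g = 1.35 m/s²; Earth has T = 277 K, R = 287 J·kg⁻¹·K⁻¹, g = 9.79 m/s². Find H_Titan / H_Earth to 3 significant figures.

H_Titan/H_Earth ≈ 2.50

H = RT/g for each body.
H_Titan = 292 × 94.0 / 1.35 = 20332 m.
H_Earth = 287 × 277 / 9.79 = 8120.4 m.
H_Titan/H_Earth = 20332/8120.4 = 2.5038.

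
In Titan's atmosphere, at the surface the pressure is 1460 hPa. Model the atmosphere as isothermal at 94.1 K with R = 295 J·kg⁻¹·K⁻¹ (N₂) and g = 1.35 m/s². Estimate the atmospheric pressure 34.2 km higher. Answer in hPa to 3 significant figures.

P ≈ 277 hPa

Scale height: H = RT/g = 295 × 94.1 / 1.35 = 20563 m.
Barometric formula: P = P₀ exp(−z/H).
z/H = 34200/20563 = 1.6632; exp(−1.6632) = 0.18953.
P = 1460 × 0.18953 = 276.71 hPa.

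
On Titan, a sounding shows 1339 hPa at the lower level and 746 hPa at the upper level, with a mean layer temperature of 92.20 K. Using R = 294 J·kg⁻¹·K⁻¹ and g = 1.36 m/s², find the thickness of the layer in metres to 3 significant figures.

Δz ≈ 11700 m

Hypsometric equation: Δz = (R T̄/g) ln(P₁/P₂).
R T̄/g = 294 × 92.20 / 1.36 = 19931 m.
ln(1339/746) = ln(1.7949) = 0.58495.
Δz = 19931 × 0.58495 = 11659 m.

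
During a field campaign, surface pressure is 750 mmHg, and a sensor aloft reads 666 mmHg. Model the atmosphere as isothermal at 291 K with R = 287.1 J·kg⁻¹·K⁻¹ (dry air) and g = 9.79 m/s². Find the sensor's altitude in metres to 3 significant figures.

z ≈ 1010 m

Scale height: H = RT/g = 287.1 × 291 / 9.79 = 8533.8 m.
Invert the barometric formula: z = H ln(P₀/P).
P₀/P = 750/666 = 1.1261; ln(1.1261) = 0.11876.
z = 8533.8 × 0.11876 = 1013.5 m.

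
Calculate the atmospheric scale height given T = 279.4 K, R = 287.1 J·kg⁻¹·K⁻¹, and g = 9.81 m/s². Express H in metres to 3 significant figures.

The scale height of an isothermal atmosphere is H = RT/g.
H = 287.1 × 279.4 / 9.81 = 80216/9.81 = 8177.0 m.

H ≈ 8180 m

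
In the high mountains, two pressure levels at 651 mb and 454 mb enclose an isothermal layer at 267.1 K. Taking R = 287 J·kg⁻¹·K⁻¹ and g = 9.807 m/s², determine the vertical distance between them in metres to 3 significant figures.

Δz ≈ 2820 m

Hypsometric equation: Δz = (R T̄/g) ln(P₁/P₂).
R T̄/g = 287 × 267.1 / 9.807 = 7816.6 m.
ln(651/454) = ln(1.4339) = 0.36040.
Δz = 7816.6 × 0.36040 = 2817.1 m.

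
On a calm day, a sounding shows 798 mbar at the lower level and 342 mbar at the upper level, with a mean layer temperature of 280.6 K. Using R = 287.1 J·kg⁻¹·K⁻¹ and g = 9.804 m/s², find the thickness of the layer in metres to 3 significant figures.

Hypsometric equation: Δz = (R T̄/g) ln(P₁/P₂).
R T̄/g = 287.1 × 280.6 / 9.804 = 8217.1 m.
ln(798/342) = ln(2.3333) = 0.84728.
Δz = 8217.1 × 0.84728 = 6962.2 m.

Δz ≈ 6960 m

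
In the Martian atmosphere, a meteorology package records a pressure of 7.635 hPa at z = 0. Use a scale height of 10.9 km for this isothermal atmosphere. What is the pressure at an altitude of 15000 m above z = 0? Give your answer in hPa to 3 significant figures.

P ≈ 1.93 hPa

Barometric formula: P = P₀ exp(−z/H).
z/H = 15000/10900 = 1.3761; exp(−1.3761) = 0.25256.
P = 7.635 × 0.25256 = 1.9283 hPa.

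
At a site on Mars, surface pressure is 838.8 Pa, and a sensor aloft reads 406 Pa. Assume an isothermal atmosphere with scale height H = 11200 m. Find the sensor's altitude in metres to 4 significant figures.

z ≈ 8127 m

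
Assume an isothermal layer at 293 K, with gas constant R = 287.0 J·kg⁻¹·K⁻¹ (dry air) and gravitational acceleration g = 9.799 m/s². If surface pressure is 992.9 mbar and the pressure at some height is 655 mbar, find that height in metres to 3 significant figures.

Scale height: H = RT/g = 287.0 × 293 / 9.799 = 8581.6 m.
Invert the barometric formula: z = H ln(P₀/P).
P₀/P = 992.9/655 = 1.5159; ln(1.5159) = 0.41601.
z = 8581.6 × 0.41601 = 3570.0 m.

z ≈ 3570 m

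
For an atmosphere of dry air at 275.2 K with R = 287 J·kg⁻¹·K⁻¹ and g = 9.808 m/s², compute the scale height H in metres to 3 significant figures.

The scale height of an isothermal atmosphere is H = RT/g.
H = 287 × 275.2 / 9.808 = 78982/9.808 = 8052.8 m.

H ≈ 8050 m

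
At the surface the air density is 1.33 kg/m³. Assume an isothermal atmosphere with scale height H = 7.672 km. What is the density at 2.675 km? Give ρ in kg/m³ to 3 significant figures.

ρ ≈ 0.938 kg/m³

In an isothermal atmosphere, density decays like pressure: ρ = ρ₀ exp(−z/H).
z/H = 2675.0/7672.0 = 0.34867; exp(−0.34867) = 0.70563.
ρ = 1.33 × 0.70563 = 0.93849 kg/m³.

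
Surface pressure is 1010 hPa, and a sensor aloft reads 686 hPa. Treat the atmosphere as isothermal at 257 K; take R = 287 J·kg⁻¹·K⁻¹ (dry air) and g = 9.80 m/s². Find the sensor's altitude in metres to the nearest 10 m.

Scale height: H = RT/g = 287 × 257 / 9.80 = 7526.4 m.
Invert the barometric formula: z = H ln(P₀/P).
P₀/P = 1010/686 = 1.4723; ln(1.4723) = 0.38683.
z = 7526.4 × 0.38683 = 2911.4 m.

z ≈ 2910 m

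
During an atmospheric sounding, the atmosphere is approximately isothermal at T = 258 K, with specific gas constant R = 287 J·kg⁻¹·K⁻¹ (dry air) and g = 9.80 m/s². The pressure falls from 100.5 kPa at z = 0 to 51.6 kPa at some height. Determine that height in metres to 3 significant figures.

z ≈ 5040 m

Scale height: H = RT/g = 287 × 258 / 9.80 = 7555.7 m.
Invert the barometric formula: z = H ln(P₀/P).
P₀/P = 100.5/51.6 = 1.9477; ln(1.9477) = 0.66665.
z = 7555.7 × 0.66665 = 5037.0 m.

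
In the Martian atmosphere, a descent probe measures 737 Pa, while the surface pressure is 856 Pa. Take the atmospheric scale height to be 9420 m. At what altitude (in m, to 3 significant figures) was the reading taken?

Invert the barometric formula: z = H ln(P₀/P).
P₀/P = 856/737 = 1.1615; ln(1.1615) = 0.14971.
z = 9420.0 × 0.14971 = 1410.3 m.

z ≈ 1410 m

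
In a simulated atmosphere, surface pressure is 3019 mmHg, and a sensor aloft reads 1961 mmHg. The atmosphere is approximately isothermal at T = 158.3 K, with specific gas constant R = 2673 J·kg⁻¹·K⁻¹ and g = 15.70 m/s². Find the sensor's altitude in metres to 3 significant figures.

Scale height: H = RT/g = 2673 × 158.3 / 15.70 = 26951 m.
Invert the barometric formula: z = H ln(P₀/P).
P₀/P = 3019/1961 = 1.5395; ln(1.5395) = 0.43146.
z = 26951 × 0.43146 = 11628 m.

z ≈ 11600 m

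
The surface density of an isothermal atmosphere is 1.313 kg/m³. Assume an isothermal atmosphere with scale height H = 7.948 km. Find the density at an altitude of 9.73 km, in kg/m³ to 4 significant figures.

ρ ≈ 0.3860 kg/m³

In an isothermal atmosphere, density decays like pressure: ρ = ρ₀ exp(−z/H).
z/H = 9730.0/7948.0 = 1.2242; exp(−1.2242) = 0.29399.
ρ = 1.313 × 0.29399 = 0.38601 kg/m³.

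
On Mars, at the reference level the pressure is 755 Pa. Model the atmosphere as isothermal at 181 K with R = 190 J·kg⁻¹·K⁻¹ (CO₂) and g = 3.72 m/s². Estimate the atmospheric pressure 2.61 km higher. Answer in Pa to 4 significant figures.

Scale height: H = RT/g = 190 × 181 / 3.72 = 9244.6 m.
Barometric formula: P = P₀ exp(−z/H).
z/H = 2610.0/9244.6 = 0.28233; exp(−0.28233) = 0.75402.
P = 755 × 0.75402 = 569.29 Pa.

P ≈ 569.3 Pa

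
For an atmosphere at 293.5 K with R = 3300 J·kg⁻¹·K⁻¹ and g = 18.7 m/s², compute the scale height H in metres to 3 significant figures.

The scale height of an isothermal atmosphere is H = RT/g.
H = 3300 × 293.5 / 18.7 = 968550/18.7 = 51794 m.

H ≈ 51800 m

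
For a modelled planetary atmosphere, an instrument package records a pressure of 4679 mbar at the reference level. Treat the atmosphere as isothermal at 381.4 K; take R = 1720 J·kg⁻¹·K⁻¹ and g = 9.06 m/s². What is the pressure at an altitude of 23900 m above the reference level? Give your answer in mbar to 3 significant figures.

Scale height: H = RT/g = 1720 × 381.4 / 9.06 = 72407 m.
Barometric formula: P = P₀ exp(−z/H).
z/H = 23900/72407 = 0.33008; exp(−0.33008) = 0.71887.
P = 4679 × 0.71887 = 3363.6 mbar.

P ≈ 3360 mbar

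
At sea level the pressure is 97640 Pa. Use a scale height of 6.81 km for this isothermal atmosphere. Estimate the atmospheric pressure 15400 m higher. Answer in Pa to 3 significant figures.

Barometric formula: P = P₀ exp(−z/H).
z/H = 15400/6810.0 = 2.2614; exp(−2.2614) = 0.10420.
P = 97640 × 0.10420 = 10174 Pa.

P ≈ 10200 Pa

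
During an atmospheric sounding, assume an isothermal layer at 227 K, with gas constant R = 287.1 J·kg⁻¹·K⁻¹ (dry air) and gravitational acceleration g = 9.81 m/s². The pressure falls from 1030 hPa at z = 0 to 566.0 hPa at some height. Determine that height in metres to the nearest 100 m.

Scale height: H = RT/g = 287.1 × 227 / 9.81 = 6643.4 m.
Invert the barometric formula: z = H ln(P₀/P).
P₀/P = 1030/566.0 = 1.8198; ln(1.8198) = 0.59873.
z = 6643.4 × 0.59873 = 3977.6 m.

z ≈ 4000 m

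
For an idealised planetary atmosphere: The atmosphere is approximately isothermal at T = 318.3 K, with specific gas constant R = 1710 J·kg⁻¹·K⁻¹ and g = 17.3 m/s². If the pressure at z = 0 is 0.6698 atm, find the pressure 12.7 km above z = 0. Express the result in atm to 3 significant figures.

Scale height: H = RT/g = 1710 × 318.3 / 17.3 = 31462 m.
Barometric formula: P = P₀ exp(−z/H).
z/H = 12700/31462 = 0.40366; exp(−0.40366) = 0.66787.
P = 0.6698 × 0.66787 = 0.44734 atm.

P ≈ 0.447 atm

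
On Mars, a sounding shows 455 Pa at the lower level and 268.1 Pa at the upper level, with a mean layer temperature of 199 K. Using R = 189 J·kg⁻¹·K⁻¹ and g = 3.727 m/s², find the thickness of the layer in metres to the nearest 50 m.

Hypsometric equation: Δz = (R T̄/g) ln(P₁/P₂).
R T̄/g = 189 × 199 / 3.727 = 10091 m.
ln(455/268.1) = ln(1.6971) = 0.52892.
Δz = 10091 × 0.52892 = 5337.3 m.

Δz ≈ 5350 m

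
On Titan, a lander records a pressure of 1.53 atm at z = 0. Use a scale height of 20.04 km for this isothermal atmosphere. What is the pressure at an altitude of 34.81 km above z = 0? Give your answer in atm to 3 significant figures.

P ≈ 0.269 atm

Barometric formula: P = P₀ exp(−z/H).
z/H = 34810/20040 = 1.7370; exp(−1.7370) = 0.17605.
P = 1.53 × 0.17605 = 0.26936 atm.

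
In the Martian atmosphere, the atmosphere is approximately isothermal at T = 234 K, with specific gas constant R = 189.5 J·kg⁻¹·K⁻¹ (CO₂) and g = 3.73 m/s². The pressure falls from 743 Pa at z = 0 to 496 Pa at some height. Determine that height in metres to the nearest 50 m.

z ≈ 4800 m

Scale height: H = RT/g = 189.5 × 234 / 3.73 = 11888 m.
Invert the barometric formula: z = H ln(P₀/P).
P₀/P = 743/496 = 1.4980; ln(1.4980) = 0.40413.
z = 11888 × 0.40413 = 4804.3 m.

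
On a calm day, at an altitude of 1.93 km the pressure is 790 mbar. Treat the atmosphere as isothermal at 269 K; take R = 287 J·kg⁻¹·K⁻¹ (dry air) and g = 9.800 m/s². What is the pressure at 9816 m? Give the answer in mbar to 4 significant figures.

P ≈ 290.3 mbar

Scale height: H = RT/g = 287 × 269 / 9.800 = 7877.9 m.
Between two levels, P₂ = P₁ exp(−Δz/H) with Δz = z₂ − z₁.
Δz = 9816.0 − 1930.0 = 7886.0 m; Δz/H = 7886.0/7877.9 = 1.0010.
P₂ = 790 × exp(−1.0010) = 790 × 0.36751 = 290.33 mbar.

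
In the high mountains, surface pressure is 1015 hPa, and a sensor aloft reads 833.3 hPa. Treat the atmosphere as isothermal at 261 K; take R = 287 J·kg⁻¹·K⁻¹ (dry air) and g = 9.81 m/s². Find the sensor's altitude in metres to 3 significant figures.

z ≈ 1510 m

Scale height: H = RT/g = 287 × 261 / 9.81 = 7635.8 m.
Invert the barometric formula: z = H ln(P₀/P).
P₀/P = 1015/833.3 = 1.2180; ln(1.2180) = 0.19721.
z = 7635.8 × 0.19721 = 1505.9 m.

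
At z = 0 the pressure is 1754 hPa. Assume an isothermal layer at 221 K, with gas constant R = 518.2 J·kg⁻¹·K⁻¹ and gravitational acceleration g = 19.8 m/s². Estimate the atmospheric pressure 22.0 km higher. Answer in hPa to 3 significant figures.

Scale height: H = RT/g = 518.2 × 221 / 19.8 = 5783.9 m.
Barometric formula: P = P₀ exp(−z/H).
z/H = 22000/5783.9 = 3.8037; exp(−3.8037) = 0.022288.
P = 1754 × 0.022288 = 39.093 hPa.

P ≈ 39.1 hPa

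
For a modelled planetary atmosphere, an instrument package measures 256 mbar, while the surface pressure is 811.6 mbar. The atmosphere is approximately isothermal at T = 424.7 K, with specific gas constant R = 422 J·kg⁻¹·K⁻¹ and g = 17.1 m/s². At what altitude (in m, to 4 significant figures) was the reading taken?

Scale height: H = RT/g = 422 × 424.7 / 17.1 = 10481 m.
Invert the barometric formula: z = H ln(P₀/P).
P₀/P = 811.6/256 = 3.1703; ln(3.1703) = 1.1538.
z = 10481 × 1.1538 = 12093 m.

z ≈ 12090 m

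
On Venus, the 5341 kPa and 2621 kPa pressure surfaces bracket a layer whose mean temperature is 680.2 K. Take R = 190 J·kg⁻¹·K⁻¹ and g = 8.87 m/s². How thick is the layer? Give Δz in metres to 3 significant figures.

Δz ≈ 10400 m

Hypsometric equation: Δz = (R T̄/g) ln(P₁/P₂).
R T̄/g = 190 × 680.2 / 8.87 = 14570 m.
ln(5341/2621) = ln(2.0378) = 0.71187.
Δz = 14570 × 0.71187 = 10372 m.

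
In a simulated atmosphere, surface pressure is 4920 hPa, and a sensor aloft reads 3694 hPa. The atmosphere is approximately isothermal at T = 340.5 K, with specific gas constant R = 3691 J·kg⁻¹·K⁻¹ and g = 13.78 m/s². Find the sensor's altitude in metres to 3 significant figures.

z ≈ 26100 m

Scale height: H = RT/g = 3691 × 340.5 / 13.78 = 91204 m.
Invert the barometric formula: z = H ln(P₀/P).
P₀/P = 4920/3694 = 1.3319; ln(1.3319) = 0.28661.
z = 91204 × 0.28661 = 26140 m.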